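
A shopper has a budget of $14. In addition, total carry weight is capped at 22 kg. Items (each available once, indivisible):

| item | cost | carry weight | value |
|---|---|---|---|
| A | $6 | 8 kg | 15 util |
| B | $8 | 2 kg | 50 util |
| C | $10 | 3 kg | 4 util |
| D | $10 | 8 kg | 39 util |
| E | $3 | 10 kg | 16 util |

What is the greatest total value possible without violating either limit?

Feasible sets respecting both limits:
- B+E: cost 11, carry weight 12, value 66
- A+B: cost 14, carry weight 10, value 65
- D+E: cost 13, carry weight 18, value 55
Best: 66 util.

66 util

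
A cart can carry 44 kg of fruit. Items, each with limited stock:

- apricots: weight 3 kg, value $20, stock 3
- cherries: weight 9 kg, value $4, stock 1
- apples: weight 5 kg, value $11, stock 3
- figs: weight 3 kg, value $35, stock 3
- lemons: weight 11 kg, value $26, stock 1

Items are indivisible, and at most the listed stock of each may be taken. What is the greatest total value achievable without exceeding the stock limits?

Top feasible selections:
- 3×apricots + 3×apples + 3×figs + 1×lemons: weight 44, value 224
- 3×apricots + 2×apples + 3×figs + 1×lemons: weight 39, value 213
- 3×apricots + 1×cherries + 1×apples + 3×figs + 1×lemons: weight 43, value 206
- 2×apricots + 3×apples + 3×figs + 1×lemons: weight 41, value 204
Best: $224.

$224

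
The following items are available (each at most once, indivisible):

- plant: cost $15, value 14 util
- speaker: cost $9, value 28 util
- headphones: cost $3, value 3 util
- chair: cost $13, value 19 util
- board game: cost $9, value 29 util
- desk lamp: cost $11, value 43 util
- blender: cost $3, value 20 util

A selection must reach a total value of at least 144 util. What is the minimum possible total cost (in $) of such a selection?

Subsets with value ≥ 144, sorted by total cost:
- plant+speaker+chair+board game+desk lamp+blender: cost 60, value 153
- plant+speaker+headphones+chair+board game+desk lamp+blender: cost 63, value 156
Minimum cost: 60 $.

60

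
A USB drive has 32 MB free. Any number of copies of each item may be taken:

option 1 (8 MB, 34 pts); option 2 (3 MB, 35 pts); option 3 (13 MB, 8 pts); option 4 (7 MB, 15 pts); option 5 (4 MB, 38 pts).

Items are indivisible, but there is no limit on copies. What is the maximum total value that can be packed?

Best value-per-unit is option 2 at 35/3; filling with it alone gives 10×35 = 350.
Optimal mix: 8×option 2 + 2×option 5 → size 32, value 356.

356 pts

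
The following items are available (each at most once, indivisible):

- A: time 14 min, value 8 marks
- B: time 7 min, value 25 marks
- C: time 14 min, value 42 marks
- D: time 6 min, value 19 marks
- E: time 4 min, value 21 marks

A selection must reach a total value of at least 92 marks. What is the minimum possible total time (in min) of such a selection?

Subsets with value ≥ 92, sorted by total time:
- B+C+D+E: time 31, value 107
- A+B+C+E: time 39, value 96
- A+B+C+D: time 41, value 94
Minimum time: 31 min.

31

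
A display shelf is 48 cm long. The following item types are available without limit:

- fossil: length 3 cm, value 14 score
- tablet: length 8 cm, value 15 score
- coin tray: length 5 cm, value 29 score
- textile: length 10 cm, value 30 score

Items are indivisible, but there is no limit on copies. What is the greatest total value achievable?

275 score

Best value-per-unit is coin tray at 29/5; filling with it alone gives 9×29 = 261.
Optimal mix: 1×fossil + 9×coin tray → length 48, value 275.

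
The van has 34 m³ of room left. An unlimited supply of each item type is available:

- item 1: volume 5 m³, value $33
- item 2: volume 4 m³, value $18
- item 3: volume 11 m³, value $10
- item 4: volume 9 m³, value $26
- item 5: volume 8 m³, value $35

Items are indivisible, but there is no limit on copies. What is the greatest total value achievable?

$216

Best value-per-unit is item 1 at 33/5; filling with it alone gives 6×33 = 198.
Optimal mix: 6×item 1 + 1×item 2 → volume 34, value 216.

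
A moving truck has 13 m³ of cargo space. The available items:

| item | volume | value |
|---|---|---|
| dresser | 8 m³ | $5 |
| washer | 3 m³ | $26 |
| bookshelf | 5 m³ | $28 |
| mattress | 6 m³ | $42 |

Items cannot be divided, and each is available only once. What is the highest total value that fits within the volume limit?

Check high-value combinations within 13 m³:
- bookshelf+mattress: volume 5+6=11, value 28+42=70
- washer+mattress: volume 3+6=9, value 26+42=68
- washer+bookshelf: volume 3+5=8, value 26+28=54
- mattress: volume 6, value 42
- dresser+bookshelf: volume 8+5=13, value 5+28=33
Best: $70.

$70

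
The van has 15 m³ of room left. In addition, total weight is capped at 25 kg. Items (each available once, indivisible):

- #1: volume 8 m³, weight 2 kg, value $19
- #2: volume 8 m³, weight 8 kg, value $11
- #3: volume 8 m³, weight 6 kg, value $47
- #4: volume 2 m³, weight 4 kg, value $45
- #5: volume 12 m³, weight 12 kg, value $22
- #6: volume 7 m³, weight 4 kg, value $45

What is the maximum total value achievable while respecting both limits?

$92

Feasible sets respecting both limits:
- #3+#4: volume 10, weight 10, value 92
- #3+#6: volume 15, weight 10, value 92
- #4+#6: volume 9, weight 8, value 90
Best: $92.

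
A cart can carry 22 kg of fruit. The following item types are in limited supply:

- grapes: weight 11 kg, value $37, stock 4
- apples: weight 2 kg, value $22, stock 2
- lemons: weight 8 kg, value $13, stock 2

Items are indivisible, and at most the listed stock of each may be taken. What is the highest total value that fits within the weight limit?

Top feasible selections:
- 1×grapes + 2×apples: weight 15, value 81
- 2×grapes: weight 22, value 74
- 1×grapes + 1×apples + 1×lemons: weight 21, value 72
Best: $81.

$81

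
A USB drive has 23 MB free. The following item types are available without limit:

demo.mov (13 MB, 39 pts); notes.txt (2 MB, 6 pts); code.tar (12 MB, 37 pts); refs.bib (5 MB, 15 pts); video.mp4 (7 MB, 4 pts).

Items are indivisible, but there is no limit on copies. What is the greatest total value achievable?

Best value-per-unit is code.tar at 37/12; filling with it alone gives 1×37 = 37.
Optimal mix: 3×notes.txt + 1×code.tar + 1×refs.bib → size 23, value 70.

70 pts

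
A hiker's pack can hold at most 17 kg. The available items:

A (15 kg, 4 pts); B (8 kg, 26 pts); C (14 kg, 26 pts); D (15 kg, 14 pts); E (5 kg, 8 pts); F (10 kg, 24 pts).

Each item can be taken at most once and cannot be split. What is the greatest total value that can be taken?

Check high-value combinations within 17 kg:
- B+E: weight 8+5=13, value 26+8=34
- E+F: weight 5+10=15, value 8+24=32
- B: weight 8, value 26
- C: weight 14, value 26
- F: weight 10, value 24
Best: 34 pts.

34 pts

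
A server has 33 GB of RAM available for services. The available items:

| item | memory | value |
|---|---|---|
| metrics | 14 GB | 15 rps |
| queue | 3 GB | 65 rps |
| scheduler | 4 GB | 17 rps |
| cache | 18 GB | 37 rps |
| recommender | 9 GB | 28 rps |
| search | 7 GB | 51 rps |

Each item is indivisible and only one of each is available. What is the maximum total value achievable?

170 rps

Check high-value combinations within 33 GB:
- queue+scheduler+cache+search: memory 3+4+18+7=32, value 65+17+37+51=170
- queue+scheduler+recommender+search: memory 3+4+9+7=23, value 65+17+28+51=161
- metrics+queue+recommender+search: memory 14+3+9+7=33, value 15+65+28+51=159
- queue+cache+search: memory 3+18+7=28, value 65+37+51=153
Best: 170 rps.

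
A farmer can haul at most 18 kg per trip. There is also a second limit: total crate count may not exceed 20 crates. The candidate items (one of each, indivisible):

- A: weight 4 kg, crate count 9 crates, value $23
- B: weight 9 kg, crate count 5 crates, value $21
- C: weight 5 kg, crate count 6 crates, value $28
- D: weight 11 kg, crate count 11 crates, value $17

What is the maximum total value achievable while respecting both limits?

$72

Feasible sets respecting both limits:
- A+B+C: weight 18, crate count 20, value 72
- A+C: weight 9, crate count 15, value 51
- B+C: weight 14, crate count 11, value 49
Best: $72.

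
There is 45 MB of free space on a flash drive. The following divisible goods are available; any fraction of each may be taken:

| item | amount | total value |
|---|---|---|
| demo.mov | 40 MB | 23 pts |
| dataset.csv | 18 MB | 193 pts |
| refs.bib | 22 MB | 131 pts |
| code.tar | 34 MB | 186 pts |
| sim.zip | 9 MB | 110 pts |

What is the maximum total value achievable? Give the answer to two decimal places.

Take in order of value per unit:
- sim.zip (110/9 per unit): all 9 → value 110, running total 110.00
- dataset.csv (193/18 per unit): all 18 → value 193, running total 303.00
- refs.bib (131/22 per unit): 18 of 22 → value 18×131/22 = 107.1818, running total 410.18
Total 410.18.

410.18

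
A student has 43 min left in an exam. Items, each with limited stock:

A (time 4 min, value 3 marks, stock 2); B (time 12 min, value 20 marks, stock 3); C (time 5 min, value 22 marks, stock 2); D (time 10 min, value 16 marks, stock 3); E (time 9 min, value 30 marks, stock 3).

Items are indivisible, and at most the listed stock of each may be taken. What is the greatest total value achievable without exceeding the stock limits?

137 marks

Best selections within time 43 and stock limits:
- 1×A + 2×C + 3×E: time 41, value 137
- 2×C + 3×E: time 37, value 134
Best: 137 marks.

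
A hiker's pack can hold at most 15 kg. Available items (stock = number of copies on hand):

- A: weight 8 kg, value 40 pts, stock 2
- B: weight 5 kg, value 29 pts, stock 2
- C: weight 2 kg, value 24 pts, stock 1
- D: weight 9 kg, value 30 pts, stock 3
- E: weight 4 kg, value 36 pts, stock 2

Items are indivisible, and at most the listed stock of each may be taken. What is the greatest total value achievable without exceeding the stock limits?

Top feasible selections:
- 1×B + 1×C + 2×E: weight 15, value 125
- 1×B + 2×E: weight 13, value 101
- 1×A + 1×C + 1×E: weight 14, value 100
- 1×C + 2×E: weight 10, value 96
Best: 125 pts.

125 pts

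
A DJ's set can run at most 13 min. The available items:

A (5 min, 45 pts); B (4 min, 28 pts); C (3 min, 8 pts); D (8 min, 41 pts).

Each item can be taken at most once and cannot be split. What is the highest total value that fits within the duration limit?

Check high-value combinations within 13 min:
- A+D: duration 5+8=13, value 45+41=86
- A+B+C: duration 5+4+3=12, value 45+28+8=81
- A+B: duration 5+4=9, value 45+28=73
Best: 86 pts.

86 pts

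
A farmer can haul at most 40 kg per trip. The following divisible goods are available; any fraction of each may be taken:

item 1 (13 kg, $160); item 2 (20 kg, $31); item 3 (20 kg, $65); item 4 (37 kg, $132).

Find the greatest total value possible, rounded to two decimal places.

256.32

Take in order of value per unit:
- item 1 (160/13 per unit): all 13 → value 160, running total 160.00
- item 4 (132/37 per unit): 27 of 37 → value 27×132/37 = 96.3243, running total 256.32
Total 256.32.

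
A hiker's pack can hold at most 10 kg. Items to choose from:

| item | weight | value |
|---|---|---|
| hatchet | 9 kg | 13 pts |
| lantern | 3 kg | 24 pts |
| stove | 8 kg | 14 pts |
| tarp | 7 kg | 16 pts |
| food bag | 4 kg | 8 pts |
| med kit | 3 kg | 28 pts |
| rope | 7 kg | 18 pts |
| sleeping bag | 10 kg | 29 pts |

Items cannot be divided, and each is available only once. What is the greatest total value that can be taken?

60 pts

Check high-value combinations within 10 kg:
- lantern+food bag+med kit: weight 3+4+3=10, value 24+8+28=60
- lantern+med kit: weight 3+3=6, value 24+28=52
- med kit+rope: weight 3+7=10, value 28+18=46
- tarp+med kit: weight 7+3=10, value 16+28=44
- lantern+rope: weight 3+7=10, value 24+18=42
Best: 60 pts.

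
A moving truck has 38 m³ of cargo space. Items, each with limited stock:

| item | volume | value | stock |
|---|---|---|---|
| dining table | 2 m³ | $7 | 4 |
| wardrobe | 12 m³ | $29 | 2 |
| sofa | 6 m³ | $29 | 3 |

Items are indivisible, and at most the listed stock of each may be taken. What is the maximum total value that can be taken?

$144

Best selections within volume 38 and stock limits:
- 4×dining table + 1×wardrobe + 3×sofa: volume 38, value 144
- 3×dining table + 1×wardrobe + 3×sofa: volume 36, value 137
- 2×dining table + 1×wardrobe + 3×sofa: volume 34, value 130
- 1×dining table + 1×wardrobe + 3×sofa: volume 32, value 123
Best: $144.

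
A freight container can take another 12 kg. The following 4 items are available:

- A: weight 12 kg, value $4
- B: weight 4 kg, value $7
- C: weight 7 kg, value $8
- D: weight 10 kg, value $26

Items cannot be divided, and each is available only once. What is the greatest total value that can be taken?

$26

Check high-value combinations within 12 kg:
- D: weight 10, value 26
- B+C: weight 4+7=11, value 7+8=15
- C: weight 7, value 8
- B: weight 4, value 7
- A: weight 12, value 4
Best: $26.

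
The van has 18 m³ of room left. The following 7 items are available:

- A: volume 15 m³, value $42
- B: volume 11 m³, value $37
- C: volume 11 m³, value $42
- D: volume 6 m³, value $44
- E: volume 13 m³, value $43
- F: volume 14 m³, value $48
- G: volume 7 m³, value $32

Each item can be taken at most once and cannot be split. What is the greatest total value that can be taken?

$86

Check high-value combinations within 18 m³:
- C+D: volume 11+6=17, value 42+44=86
- B+D: volume 11+6=17, value 37+44=81
- D+G: volume 6+7=13, value 44+32=76
Best: $86.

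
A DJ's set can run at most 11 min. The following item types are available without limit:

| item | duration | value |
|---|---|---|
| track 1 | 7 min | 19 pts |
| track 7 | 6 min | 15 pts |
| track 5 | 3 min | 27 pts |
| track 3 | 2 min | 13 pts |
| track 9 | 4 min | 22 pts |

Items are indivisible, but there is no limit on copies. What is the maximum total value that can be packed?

94 pts

Best value-per-unit is track 5 at 27/3; filling with it alone gives 3×27 = 81.
Optimal mix: 3×track 5 + 1×track 3 → duration 11, value 94.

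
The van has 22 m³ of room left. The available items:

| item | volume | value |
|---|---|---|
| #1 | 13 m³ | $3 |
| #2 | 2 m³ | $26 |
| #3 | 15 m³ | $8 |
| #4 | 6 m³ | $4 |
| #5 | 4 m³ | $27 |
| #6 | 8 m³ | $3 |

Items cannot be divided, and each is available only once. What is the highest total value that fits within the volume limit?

Check high-value combinations within 22 m³:
- #2+#3+#5: volume 2+15+4=21, value 26+8+27=61
- #2+#4+#5+#6: volume 2+6+4+8=20, value 26+4+27+3=60
- #2+#4+#5: volume 2+6+4=12, value 26+4+27=57
Best: $61.

$61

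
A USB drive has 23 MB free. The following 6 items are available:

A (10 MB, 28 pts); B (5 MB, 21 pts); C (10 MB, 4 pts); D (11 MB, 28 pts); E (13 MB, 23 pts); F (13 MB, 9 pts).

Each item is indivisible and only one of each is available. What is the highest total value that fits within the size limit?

Check high-value combinations within 23 MB:
- A+D: size 10+11=21, value 28+28=56
- A+E: size 10+13=23, value 28+23=51
- A+B: size 10+5=15, value 28+21=49
- B+D: size 5+11=16, value 21+28=49
Best: 56 pts.

56 pts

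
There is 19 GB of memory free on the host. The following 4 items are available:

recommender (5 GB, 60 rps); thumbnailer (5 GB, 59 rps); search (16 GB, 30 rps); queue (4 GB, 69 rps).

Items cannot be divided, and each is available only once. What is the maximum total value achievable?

188 rps

Check high-value combinations within 19 GB:
- recommender+thumbnailer+queue: memory 5+5+4=14, value 60+59+69=188
- recommender+queue: memory 5+4=9, value 60+69=129
- thumbnailer+queue: memory 5+4=9, value 59+69=128
Best: 188 rps.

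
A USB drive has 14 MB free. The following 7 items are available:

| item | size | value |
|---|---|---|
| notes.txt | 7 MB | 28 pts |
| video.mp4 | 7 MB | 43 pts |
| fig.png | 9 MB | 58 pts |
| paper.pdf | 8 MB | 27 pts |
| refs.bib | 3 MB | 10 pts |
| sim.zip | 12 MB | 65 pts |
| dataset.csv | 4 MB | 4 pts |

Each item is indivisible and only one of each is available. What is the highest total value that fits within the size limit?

71 pts

Check high-value combinations within 14 MB:
- notes.txt+video.mp4: size 7+7=14, value 28+43=71
- fig.png+refs.bib: size 9+3=12, value 58+10=68
- sim.zip: size 12, value 65
- fig.png+dataset.csv: size 9+4=13, value 58+4=62
Best: 71 pts.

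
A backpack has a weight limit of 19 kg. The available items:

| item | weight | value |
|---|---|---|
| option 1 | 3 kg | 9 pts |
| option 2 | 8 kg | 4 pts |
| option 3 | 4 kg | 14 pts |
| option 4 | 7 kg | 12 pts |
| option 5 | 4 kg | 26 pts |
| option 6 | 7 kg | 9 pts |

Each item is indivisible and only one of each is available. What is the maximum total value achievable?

61 pts

This is a 0/1 knapsack; check combinations near the capacity.
- option 1+option 3+option 4+option 5: weight 3+4+7+4=18, value 9+14+12+26=61
- option 1+option 3+option 5+option 6: weight 3+4+4+7=18, value 9+14+26+9=58
- option 1+option 2+option 3+option 5: weight 3+8+4+4=19, value 9+4+14+26=53
Best: 61 pts.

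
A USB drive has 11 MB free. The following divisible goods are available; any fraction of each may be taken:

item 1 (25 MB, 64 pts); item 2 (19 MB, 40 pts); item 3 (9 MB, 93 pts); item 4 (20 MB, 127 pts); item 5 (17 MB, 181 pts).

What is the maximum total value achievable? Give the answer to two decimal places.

117.12

Take in order of value per unit:
- item 5 (181/17 per unit): 11 of 17 → value 11×181/17 = 117.1176, running total 117.12
Total 117.12.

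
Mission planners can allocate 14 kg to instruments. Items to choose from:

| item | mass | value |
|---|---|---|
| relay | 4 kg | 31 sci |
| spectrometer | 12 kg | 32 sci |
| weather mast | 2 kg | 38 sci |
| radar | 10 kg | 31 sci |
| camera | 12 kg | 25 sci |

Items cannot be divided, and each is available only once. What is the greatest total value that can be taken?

Check high-value combinations within 14 kg:
- spectrometer+weather mast: mass 12+2=14, value 32+38=70
- relay+weather mast: mass 4+2=6, value 31+38=69
- weather mast+radar: mass 2+10=12, value 38+31=69
- weather mast+camera: mass 2+12=14, value 38+25=63
Best: 70 sci.

70 sci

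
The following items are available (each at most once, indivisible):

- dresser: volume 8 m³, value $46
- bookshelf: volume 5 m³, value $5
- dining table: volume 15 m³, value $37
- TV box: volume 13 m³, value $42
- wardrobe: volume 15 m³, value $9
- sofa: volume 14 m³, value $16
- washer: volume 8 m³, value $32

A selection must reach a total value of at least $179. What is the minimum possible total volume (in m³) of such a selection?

73

Subsets with value ≥ 179, sorted by total volume:
- dresser+dining table+TV box+wardrobe+sofa+washer: volume 73, value 182
- dresser+bookshelf+dining table+TV box+wardrobe+sofa+washer: volume 78, value 187
Minimum volume: 73 m³.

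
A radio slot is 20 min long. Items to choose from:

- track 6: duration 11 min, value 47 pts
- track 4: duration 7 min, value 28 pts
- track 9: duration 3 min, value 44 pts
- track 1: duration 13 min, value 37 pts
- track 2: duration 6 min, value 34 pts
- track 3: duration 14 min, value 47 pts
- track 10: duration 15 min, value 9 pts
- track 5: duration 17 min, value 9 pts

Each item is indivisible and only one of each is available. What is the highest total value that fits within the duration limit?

This is a 0/1 knapsack; check combinations near the capacity.
- track 6+track 9+track 2: duration 11+3+6=20, value 47+44+34=125
- track 4+track 9+track 2: duration 7+3+6=16, value 28+44+34=106
- track 6+track 9: duration 11+3=14, value 47+44=91
- track 9+track 3: duration 3+14=17, value 44+47=91
- track 9+track 1: duration 3+13=16, value 44+37=81
Best: 125 pts.

125 pts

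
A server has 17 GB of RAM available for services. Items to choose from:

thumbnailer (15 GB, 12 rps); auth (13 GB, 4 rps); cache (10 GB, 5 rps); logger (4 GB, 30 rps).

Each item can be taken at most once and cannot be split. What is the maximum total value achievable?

35 rps

This is a 0/1 knapsack; check combinations near the capacity.
- cache+logger: memory 10+4=14, value 5+30=35
- auth+logger: memory 13+4=17, value 4+30=34
- logger: memory 4, value 30
- thumbnailer: memory 15, value 12
- cache: memory 10, value 5
Best: 35 rps.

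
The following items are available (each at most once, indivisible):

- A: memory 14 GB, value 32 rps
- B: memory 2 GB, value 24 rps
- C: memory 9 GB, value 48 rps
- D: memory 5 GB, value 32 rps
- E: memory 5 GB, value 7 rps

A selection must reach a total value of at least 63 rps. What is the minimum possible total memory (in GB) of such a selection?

Subsets with value ≥ 63, sorted by total memory:
- B+C: memory 11, value 72
- B+D+E: memory 12, value 63
- C+D: memory 14, value 80
Minimum memory: 11 GB.

11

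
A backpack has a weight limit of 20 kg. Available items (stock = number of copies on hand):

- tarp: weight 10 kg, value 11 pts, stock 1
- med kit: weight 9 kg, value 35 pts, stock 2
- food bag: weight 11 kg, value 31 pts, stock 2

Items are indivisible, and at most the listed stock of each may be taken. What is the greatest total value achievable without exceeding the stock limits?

Best selections within weight 20 and stock limits:
- 2×med kit: weight 18, value 70
- 1×med kit + 1×food bag: weight 20, value 66
- 1×tarp + 1×med kit: weight 19, value 46
- 1×med kit: weight 9, value 35
Best: 70 pts.

70 pts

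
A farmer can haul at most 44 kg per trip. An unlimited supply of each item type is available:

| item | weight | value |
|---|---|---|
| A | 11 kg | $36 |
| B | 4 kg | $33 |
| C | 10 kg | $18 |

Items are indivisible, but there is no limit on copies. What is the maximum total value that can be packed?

Best value-per-unit is B at 33/4, and filling with it alone uses weight 11×4=44. No mix of the others beats 11×33 = 363.

$363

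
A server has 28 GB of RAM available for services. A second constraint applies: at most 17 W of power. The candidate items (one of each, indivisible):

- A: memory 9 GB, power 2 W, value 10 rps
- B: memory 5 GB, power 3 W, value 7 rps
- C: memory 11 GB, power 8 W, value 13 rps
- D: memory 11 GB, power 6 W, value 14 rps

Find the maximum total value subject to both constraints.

34 rps

Feasible sets respecting both limits:
- B+C+D: memory 27, power 17, value 34
- A+B+D: memory 25, power 11, value 31
- A+B+C: memory 25, power 13, value 30
Best: 34 rps.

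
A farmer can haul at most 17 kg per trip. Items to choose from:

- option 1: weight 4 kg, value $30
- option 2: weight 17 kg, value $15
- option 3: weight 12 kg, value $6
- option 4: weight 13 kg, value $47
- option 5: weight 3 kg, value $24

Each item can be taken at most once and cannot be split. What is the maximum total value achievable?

$77

This is a 0/1 knapsack; check combinations near the capacity.
- option 1+option 4: weight 4+13=17, value 30+47=77
- option 4+option 5: weight 13+3=16, value 47+24=71
- option 1+option 5: weight 4+3=7, value 30+24=54
- option 4: weight 13, value 47
Best: $77.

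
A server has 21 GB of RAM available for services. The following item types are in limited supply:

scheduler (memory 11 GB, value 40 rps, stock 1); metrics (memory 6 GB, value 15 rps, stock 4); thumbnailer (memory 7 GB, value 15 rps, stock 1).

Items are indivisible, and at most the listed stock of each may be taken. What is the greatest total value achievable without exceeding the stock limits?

Top feasible selections:
- 1×scheduler + 1×metrics: memory 17, value 55
- 1×scheduler + 1×thumbnailer: memory 18, value 55
Best: 55 rps.

55 rps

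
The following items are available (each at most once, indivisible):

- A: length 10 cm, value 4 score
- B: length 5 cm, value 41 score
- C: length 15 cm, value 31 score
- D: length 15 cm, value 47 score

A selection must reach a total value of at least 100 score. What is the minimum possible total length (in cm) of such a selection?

35

Subsets with value ≥ 100, sorted by total length:
- B+C+D: length 35, value 119
- A+B+C+D: length 45, value 123
Minimum length: 35 cm.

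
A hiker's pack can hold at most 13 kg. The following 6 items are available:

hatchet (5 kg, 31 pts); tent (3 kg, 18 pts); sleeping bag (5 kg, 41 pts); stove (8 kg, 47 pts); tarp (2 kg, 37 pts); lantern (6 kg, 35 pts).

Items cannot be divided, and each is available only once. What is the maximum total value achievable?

Check high-value combinations within 13 kg:
- sleeping bag+tarp+lantern: weight 5+2+6=13, value 41+37+35=113
- hatchet+sleeping bag+tarp: weight 5+5+2=12, value 31+41+37=109
- hatchet+tarp+lantern: weight 5+2+6=13, value 31+37+35=103
Best: 113 pts.

113 pts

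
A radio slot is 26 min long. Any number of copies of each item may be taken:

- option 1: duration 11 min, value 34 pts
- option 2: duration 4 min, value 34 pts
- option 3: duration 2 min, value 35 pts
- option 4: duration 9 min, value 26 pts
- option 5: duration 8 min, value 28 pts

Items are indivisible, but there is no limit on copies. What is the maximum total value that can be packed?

Best value-per-unit is option 3 at 35/2, and filling with it alone uses duration 13×2=26. No mix of the others beats 13×35 = 455.

455 pts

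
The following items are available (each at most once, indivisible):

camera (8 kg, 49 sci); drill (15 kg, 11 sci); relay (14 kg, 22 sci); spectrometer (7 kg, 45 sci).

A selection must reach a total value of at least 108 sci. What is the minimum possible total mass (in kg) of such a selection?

29

Subsets with value ≥ 108, sorted by total mass:
- camera+relay+spectrometer: mass 29, value 116
- camera+drill+relay+spectrometer: mass 44, value 127
Minimum mass: 29 kg.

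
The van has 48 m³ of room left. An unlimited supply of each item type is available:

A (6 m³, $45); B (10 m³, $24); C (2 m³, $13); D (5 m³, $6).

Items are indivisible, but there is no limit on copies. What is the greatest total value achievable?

Best value-per-unit is A at 45/6, and filling with it alone uses volume 8×6=48. No mix of the others beats 8×45 = 360.

$360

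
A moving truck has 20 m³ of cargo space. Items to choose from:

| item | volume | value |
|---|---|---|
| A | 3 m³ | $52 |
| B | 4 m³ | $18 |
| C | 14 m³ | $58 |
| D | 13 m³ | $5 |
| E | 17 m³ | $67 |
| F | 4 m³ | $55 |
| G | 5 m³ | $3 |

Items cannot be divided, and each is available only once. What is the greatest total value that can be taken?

Check high-value combinations within 20 m³:
- A+B+F+G: volume 3+4+4+5=16, value 52+18+55+3=128
- A+B+F: volume 3+4+4=11, value 52+18+55=125
- A+E: volume 3+17=20, value 52+67=119
Best: $128.

$128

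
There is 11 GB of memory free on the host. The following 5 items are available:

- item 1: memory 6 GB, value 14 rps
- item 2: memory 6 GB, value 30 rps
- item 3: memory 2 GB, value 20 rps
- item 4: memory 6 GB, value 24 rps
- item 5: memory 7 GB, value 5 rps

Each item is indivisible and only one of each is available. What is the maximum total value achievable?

Check high-value combinations within 11 GB:
- item 2+item 3: memory 6+2=8, value 30+20=50
- item 3+item 4: memory 2+6=8, value 20+24=44
- item 1+item 3: memory 6+2=8, value 14+20=34
Best: 50 rps.

50 rps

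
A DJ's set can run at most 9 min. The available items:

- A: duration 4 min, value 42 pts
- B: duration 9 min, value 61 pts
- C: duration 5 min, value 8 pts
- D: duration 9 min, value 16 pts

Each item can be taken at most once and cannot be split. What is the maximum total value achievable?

61 pts

Check high-value combinations within 9 min:
- B: duration 9, value 61
- A+C: duration 4+5=9, value 42+8=50
- A: duration 4, value 42
- D: duration 9, value 16
Best: 61 pts.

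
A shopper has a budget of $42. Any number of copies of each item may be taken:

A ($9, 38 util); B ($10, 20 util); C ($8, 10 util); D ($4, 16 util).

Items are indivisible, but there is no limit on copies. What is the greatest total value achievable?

Best value-per-unit is A at 38/9; filling with it alone gives 4×38 = 152.
Optimal mix: 2×A + 6×D → cost 42, value 172.

172 util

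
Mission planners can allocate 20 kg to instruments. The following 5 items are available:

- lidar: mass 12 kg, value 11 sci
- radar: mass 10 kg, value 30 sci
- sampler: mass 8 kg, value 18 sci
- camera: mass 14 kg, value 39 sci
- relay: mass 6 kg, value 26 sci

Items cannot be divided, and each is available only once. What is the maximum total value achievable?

65 sci

This is a 0/1 knapsack; check combinations near the capacity.
- camera+relay: mass 14+6=20, value 39+26=65
- radar+relay: mass 10+6=16, value 30+26=56
- radar+sampler: mass 10+8=18, value 30+18=48
Best: 65 sci.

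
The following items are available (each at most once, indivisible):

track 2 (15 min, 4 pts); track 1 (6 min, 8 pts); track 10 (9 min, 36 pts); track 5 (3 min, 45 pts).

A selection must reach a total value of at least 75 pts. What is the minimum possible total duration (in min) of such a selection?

Subsets with value ≥ 75, sorted by total duration:
- track 10+track 5: duration 12, value 81
- track 1+track 10+track 5: duration 18, value 89
- track 2+track 10+track 5: duration 27, value 85
- track 2+track 1+track 10+track 5: duration 33, value 93
Minimum duration: 12 min.

12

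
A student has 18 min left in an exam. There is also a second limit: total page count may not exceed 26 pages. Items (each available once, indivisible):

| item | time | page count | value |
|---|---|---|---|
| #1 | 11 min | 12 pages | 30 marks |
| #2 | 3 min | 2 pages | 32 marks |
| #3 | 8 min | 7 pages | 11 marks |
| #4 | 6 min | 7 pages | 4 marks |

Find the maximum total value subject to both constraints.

62 marks

Feasible sets respecting both limits:
- #1+#2: time 14, page count 14, value 62
- #2+#3+#4: time 17, page count 16, value 47
- #2+#3: time 11, page count 9, value 43
Best: 62 marks.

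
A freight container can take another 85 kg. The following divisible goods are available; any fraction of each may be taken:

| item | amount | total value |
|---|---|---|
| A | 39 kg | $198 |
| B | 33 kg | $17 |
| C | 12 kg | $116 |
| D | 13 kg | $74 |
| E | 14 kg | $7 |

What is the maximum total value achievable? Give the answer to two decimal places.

398.82

Take in order of value per unit:
- C (116/12 per unit): all 12 → value 116, running total 116.00
- D (74/13 per unit): all 13 → value 74, running total 190.00
- A (198/39 per unit): all 39 → value 198, running total 388.00
- B (17/33 per unit): 21 of 33 → value 21×17/33 = 10.8182, running total 398.82
Total 398.82.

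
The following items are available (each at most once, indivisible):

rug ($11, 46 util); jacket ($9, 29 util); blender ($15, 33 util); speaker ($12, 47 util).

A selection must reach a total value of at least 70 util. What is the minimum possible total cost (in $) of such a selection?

20

Subsets with value ≥ 70, sorted by total cost:
- rug+jacket: cost 20, value 75
- jacket+speaker: cost 21, value 76
- rug+speaker: cost 23, value 93
Minimum cost: 20 $.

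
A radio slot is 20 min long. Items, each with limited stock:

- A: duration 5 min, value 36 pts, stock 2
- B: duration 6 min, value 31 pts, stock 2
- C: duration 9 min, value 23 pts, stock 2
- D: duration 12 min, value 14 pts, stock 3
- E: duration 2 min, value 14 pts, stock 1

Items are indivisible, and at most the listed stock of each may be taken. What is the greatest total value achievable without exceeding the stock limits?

Top feasible selections:
- 2×A + 1×B + 1×E: duration 18, value 117
- 1×A + 2×B + 1×E: duration 19, value 112
- 2×A + 1×B: duration 16, value 103
Best: 117 pts.

117 pts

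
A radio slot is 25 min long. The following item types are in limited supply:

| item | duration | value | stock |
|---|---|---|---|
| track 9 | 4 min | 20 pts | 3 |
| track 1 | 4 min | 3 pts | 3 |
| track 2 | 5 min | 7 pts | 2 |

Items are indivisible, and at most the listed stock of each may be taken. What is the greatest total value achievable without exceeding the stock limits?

74 pts

Top feasible selections:
- 3×track 9 + 2×track 2: duration 22, value 74
- 3×track 9 + 2×track 1 + 1×track 2: duration 25, value 73
- 3×track 9 + 1×track 1 + 1×track 2: duration 21, value 70
Best: 74 pts.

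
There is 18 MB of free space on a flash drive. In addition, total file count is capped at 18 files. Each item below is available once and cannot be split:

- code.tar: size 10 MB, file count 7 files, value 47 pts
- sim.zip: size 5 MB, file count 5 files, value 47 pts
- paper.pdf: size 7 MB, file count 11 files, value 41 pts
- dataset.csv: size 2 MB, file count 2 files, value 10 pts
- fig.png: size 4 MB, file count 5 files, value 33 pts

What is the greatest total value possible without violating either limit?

Feasible sets respecting both limits:
- code.tar+sim.zip+dataset.csv: size 17, file count 14, value 104
- sim.zip+paper.pdf+dataset.csv: size 14, file count 18, value 98
- code.tar+sim.zip: size 15, file count 12, value 94
Best: 104 pts.

104 pts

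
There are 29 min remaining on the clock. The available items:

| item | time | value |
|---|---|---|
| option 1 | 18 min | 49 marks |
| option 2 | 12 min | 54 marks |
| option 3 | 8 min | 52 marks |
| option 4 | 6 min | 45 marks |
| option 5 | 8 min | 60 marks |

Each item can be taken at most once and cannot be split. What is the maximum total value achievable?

166 marks

Check high-value combinations within 29 min:
- option 2+option 3+option 5: time 12+8+8=28, value 54+52+60=166
- option 2+option 4+option 5: time 12+6+8=26, value 54+45+60=159
- option 3+option 4+option 5: time 8+6+8=22, value 52+45+60=157
Best: 166 marks.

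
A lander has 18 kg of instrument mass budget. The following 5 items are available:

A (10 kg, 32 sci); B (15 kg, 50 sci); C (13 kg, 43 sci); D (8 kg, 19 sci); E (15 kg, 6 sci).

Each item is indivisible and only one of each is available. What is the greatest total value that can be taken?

This is a 0/1 knapsack; check combinations near the capacity.
- A+D: mass 10+8=18, value 32+19=51
- B: mass 15, value 50
- C: mass 13, value 43
- A: mass 10, value 32
- D: mass 8, value 19
Best: 51 sci.

51 sci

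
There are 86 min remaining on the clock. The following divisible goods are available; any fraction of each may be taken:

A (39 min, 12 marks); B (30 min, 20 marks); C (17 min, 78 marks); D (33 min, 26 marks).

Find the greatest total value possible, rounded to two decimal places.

Take in order of value per unit:
- C (78/17 per unit): all 17 → value 78, running total 78.00
- D (26/33 per unit): all 33 → value 26, running total 104.00
- B (20/30 per unit): all 30 → value 20, running total 124.00
- A (12/39 per unit): 6 of 39 → value 6×12/39 = 1.8462, running total 125.85
Total 125.85.

125.85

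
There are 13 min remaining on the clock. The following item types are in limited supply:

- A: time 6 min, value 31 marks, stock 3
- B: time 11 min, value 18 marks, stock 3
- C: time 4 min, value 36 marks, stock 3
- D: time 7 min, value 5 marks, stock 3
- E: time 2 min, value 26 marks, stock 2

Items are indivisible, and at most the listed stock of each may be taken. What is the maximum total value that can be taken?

Best selections within time 13 and stock limits:
- 2×C + 2×E: time 12, value 124
- 3×C: time 12, value 108
Best: 124 marks.

124 marks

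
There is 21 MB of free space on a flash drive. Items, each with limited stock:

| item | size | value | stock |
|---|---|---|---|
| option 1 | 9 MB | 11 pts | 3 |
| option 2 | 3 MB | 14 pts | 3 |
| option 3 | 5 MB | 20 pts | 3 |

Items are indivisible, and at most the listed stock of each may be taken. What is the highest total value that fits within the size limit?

Best selections within size 21 and stock limits:
- 2×option 2 + 3×option 3: size 21, value 88
- 3×option 2 + 2×option 3: size 19, value 82
Best: 88 pts.

88 pts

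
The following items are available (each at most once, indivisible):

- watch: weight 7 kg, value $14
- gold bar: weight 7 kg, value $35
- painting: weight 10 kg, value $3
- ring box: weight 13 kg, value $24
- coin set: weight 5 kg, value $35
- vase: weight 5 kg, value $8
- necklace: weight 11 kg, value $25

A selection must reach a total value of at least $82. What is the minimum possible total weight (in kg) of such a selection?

19

Subsets with value ≥ 82, sorted by total weight:
- watch+gold bar+coin set: weight 19, value 84
- gold bar+coin set+necklace: weight 23, value 95
- watch+gold bar+coin set+vase: weight 24, value 92
Minimum weight: 19 kg.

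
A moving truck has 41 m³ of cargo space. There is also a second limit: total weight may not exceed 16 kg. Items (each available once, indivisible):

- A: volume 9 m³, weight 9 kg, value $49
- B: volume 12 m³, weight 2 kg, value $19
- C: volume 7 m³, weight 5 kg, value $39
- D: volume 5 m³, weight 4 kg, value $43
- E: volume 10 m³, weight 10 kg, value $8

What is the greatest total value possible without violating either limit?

$111

Feasible sets respecting both limits:
- A+B+D: volume 26, weight 15, value 111
- A+B+C: volume 28, weight 16, value 107
- B+C+D: volume 24, weight 11, value 101
- A+D: volume 14, weight 13, value 92
Best: $111.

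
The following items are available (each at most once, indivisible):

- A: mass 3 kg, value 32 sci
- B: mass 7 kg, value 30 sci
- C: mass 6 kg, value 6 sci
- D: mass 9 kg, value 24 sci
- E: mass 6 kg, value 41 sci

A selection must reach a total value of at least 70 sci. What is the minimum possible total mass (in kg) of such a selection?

Subsets with value ≥ 70, sorted by total mass:
- A+E: mass 9, value 73
- B+E: mass 13, value 71
- A+C+E: mass 15, value 79
Minimum mass: 9 kg.

9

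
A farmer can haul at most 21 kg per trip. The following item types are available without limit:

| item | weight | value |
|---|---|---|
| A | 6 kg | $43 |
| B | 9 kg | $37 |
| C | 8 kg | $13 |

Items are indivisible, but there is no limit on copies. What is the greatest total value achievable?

$129

Best value-per-unit is A at 43/6, and filling with it alone uses weight 3×6=18. No mix of the others beats 3×43 = 129.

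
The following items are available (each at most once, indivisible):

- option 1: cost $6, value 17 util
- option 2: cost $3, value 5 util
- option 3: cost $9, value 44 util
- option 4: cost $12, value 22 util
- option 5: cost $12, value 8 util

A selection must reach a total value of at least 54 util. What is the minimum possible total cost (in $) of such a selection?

Subsets with value ≥ 54, sorted by total cost:
- option 1+option 3: cost 15, value 61
- option 1+option 2+option 3: cost 18, value 66
- option 3+option 4: cost 21, value 66
- option 2+option 3+option 4: cost 24, value 71
Minimum cost: 15 $.

15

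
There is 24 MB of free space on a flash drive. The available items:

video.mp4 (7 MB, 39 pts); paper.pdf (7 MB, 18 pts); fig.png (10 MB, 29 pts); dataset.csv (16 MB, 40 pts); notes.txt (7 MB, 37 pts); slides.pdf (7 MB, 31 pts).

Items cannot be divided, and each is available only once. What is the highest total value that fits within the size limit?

107 pts

Check high-value combinations within 24 MB:
- video.mp4+notes.txt+slides.pdf: size 7+7+7=21, value 39+37+31=107
- video.mp4+fig.png+notes.txt: size 7+10+7=24, value 39+29+37=105
- video.mp4+fig.png+slides.pdf: size 7+10+7=24, value 39+29+31=99
- fig.png+notes.txt+slides.pdf: size 10+7+7=24, value 29+37+31=97
Best: 107 pts.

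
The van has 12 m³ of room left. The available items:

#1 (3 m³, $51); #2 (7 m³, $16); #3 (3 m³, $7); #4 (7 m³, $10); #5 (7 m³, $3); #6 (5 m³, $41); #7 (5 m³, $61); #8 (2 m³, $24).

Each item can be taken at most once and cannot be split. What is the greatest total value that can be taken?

Check high-value combinations within 12 m³:
- #1+#7+#8: volume 3+5+2=10, value 51+61+24=136
- #6+#7+#8: volume 5+5+2=12, value 41+61+24=126
- #1+#3+#7: volume 3+3+5=11, value 51+7+61=119
Best: $136.

$136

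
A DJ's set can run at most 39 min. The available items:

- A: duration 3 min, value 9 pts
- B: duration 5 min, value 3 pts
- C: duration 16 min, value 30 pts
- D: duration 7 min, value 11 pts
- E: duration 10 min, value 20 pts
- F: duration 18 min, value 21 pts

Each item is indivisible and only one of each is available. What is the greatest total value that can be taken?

This is a 0/1 knapsack; check combinations near the capacity.
- A+C+D+E: duration 3+16+7+10=36, value 9+30+11+20=70
- B+C+D+E: duration 5+16+7+10=38, value 3+30+11+20=64
- A+B+C+E: duration 3+5+16+10=34, value 9+3+30+20=62
- C+D+E: duration 16+7+10=33, value 30+11+20=61
- A+D+E+F: duration 3+7+10+18=38, value 9+11+20+21=61
Best: 70 pts.

70 pts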